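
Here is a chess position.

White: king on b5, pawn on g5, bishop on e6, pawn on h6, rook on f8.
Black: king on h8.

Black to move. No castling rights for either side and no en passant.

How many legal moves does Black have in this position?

Black to move; king on h8.
In check: yes, from the white rook on f8.
Legal moves: Kh7.
Count: 1.

1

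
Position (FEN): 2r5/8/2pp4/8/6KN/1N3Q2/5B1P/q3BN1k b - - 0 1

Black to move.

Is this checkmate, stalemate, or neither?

Black to move; black king on h1.
In check: yes, from the white queen on f3.
King squares — g1: attacked by Bf2; g2: attacked by Qf3; h2: attacked by Nf1.
Legal moves for Black: none.
In check with no legal moves → checkmate.

checkmate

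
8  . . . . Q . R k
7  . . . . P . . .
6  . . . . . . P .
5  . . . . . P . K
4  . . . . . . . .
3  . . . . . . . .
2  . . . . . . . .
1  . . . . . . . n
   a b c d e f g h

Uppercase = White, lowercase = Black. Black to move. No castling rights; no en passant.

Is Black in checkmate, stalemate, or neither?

Black to move; black king on h8.
In check: yes, from the white rook on g8.
King squares — g7: attacked by Rg8; h7: attacked by Pg6; g8: attacked by Qe8.
Legal moves for Black: none.
In check with no legal moves → checkmate.

checkmate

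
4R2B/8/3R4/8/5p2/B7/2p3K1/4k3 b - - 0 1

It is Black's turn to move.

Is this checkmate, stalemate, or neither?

Black to move; black king on e1.
In check: yes, from the white rook on e8.
King squares — d1: attacked by Rd6; f1: attacked by Kg2; d2: attacked by Rd6; e2: attacked by Re8; f2: attacked by Kg2.
Legal moves for Black: none.
In check with no legal moves → checkmate.

checkmate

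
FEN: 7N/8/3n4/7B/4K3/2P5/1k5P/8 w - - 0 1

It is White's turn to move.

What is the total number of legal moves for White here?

White to move; king on e4.
In check: yes, from the black knight on d6.
Legal moves: Ke5, Kd5, Kf4, Kd4, Kf3, Ke3, Kd3.
Count: 7.

7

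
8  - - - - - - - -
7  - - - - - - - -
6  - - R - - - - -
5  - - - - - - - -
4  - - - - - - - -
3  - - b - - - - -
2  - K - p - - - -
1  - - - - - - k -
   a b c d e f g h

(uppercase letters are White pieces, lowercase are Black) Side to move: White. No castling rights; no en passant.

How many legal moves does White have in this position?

White to move; king on b2.
In check: yes, from the black bishop on c3.
Legal moves: Kxc3, Kb3, Ka3, Kc2, Ka2, Kb1, Rxc3.
Count: 7.

7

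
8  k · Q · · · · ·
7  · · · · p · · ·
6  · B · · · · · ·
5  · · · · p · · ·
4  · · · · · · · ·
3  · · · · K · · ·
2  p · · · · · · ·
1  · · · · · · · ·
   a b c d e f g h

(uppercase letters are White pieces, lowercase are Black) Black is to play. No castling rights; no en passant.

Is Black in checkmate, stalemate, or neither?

Black to move; black king on a8.
In check: yes, from the white queen on c8.
King squares — a7: attacked by Bb6; b7: attacked by Qc8; b8: attacked by Qc8.
Legal moves for Black: none.
In check with no legal moves → checkmate.

checkmate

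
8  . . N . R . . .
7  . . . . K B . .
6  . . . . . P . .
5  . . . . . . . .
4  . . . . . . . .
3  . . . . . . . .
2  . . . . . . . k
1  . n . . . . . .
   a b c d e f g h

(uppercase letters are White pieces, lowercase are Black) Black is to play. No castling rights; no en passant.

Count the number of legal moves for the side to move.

8

Black to move; king on h2.
In check: no.
Legal moves: Kh3, Kg3, Kg2, Kh1, Kg1, Nc3, Na3, Nd2.
Count: 8.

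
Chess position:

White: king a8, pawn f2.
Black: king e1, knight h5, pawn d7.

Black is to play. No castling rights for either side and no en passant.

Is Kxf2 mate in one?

After Kxf2: white king on a8; in check: no.
White is not in check, so this cannot be checkmate.

no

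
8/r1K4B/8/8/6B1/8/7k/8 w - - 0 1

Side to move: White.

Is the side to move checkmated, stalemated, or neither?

White to move; white king on c7.
In check: yes, from the black rook on a7.
Legal moves for White: Kd8, Kc8, Kb8, Kd6, Kc6, Kb6.
White is in check but has 6 legal moves → neither.

neither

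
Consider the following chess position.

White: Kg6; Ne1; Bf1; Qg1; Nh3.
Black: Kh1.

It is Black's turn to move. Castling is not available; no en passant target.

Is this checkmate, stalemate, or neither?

checkmate

Black to move; black king on h1.
In check: yes, from the white queen on g1.
King squares — g1: attacked by Nh3; g2: attacked by Ne1; h2: attacked by Qg1.
Legal moves for Black: none.
In check with no legal moves → checkmate.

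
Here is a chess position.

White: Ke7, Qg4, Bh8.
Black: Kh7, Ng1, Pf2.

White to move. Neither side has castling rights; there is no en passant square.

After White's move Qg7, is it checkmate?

yes

After Qg7: black king on h7; in check: yes, from the white queen on g7.
King squares — g6: attacked by Qg7; h6: attacked by Qg7; g7: attacked by Bh8; g8: attacked by Qg7; h8: attacked by Qg7.
Black has no legal moves → checkmate.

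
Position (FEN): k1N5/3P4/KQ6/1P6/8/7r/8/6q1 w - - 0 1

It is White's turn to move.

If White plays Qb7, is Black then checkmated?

After Qb7: black king on a8; in check: yes, from the white queen on b7.
King squares — a7: attacked by Ka6; b7: attacked by Ka6; b8: attacked by Qb7.
Black has no legal moves → checkmate.

yes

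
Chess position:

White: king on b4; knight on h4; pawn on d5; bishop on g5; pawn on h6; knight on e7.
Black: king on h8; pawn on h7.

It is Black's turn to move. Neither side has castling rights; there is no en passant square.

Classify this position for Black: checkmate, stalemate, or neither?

Black to move; black king on h8.
In check: no.
King squares — g7: attacked by Ph6; h7: own pawn; g8: attacked by Ne7.
Legal moves for Black: none.
Not in check and no legal moves → stalemate.

stalemate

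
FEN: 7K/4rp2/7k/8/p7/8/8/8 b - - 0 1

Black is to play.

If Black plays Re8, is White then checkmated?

yes

After Re8: white king on h8; in check: yes, from the black rook on e8.
King squares — g7: attacked by Kh6; h7: attacked by Kh6; g8: attacked by Re8.
White has no legal moves → checkmate.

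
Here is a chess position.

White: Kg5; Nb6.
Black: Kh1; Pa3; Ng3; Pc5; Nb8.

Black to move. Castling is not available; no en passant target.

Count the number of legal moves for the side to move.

Black to move; king on h1.
In check: no.
Legal moves: Nd7, Nc6, Na6, Nh5, Nf5, Ne4+, Ne2, Nf1, Kh2, Kg2, Kg1, c4, a2.
Count: 13.

13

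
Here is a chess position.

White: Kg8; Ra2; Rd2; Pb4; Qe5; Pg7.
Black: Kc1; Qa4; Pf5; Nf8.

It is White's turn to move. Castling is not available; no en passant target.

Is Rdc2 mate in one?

After Rdc2: black king on c1; in check: yes, from the white rook on c2.
Black has 3 legal replies: Kd1, Kb1, Qxc2.
In check but a legal move exists → not checkmate.

no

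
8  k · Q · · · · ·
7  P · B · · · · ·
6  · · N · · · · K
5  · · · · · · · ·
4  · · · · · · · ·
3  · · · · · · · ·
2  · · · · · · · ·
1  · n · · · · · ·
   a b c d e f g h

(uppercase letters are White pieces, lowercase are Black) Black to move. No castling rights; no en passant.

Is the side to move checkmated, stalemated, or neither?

Black to move; black king on a8.
In check: yes, from the white queen on c8.
King squares — a7: attacked by Nc6; b7: attacked by Qc8; b8: attacked by Nc6.
Legal moves for Black: none.
In check with no legal moves → checkmate.

checkmate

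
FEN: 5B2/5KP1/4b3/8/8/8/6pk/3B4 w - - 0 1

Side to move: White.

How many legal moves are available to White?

5

White to move; king on f7.
In check: yes, from the black bishop on e6.
Legal moves: Ke8, Ke7, Kg6, Kf6, Kxe6.
Count: 5.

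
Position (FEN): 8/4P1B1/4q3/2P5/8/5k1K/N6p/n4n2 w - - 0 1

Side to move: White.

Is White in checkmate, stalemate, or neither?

White to move; white king on h3.
In check: yes, from the black queen on e6.
Legal moves for White: Kh4.
White is in check but has 1 legal move → neither.

neither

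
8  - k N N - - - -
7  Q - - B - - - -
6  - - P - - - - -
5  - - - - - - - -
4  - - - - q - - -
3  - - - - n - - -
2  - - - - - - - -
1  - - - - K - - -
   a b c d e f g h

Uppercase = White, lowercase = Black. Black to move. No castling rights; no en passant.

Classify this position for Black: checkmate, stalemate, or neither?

checkmate

Black to move; black king on b8.
In check: yes, from the white queen on a7.
King squares — a7: attacked by Nc8; b7: attacked by Pc6; c7: attacked by Qa7; a8: attacked by Qa7; c8: attacked by Bd7.
Legal moves for Black: none.
In check with no legal moves → checkmate.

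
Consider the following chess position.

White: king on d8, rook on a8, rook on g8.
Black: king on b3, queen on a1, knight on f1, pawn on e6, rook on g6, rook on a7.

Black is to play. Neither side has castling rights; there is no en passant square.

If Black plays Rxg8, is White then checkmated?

yes

After Rxg8: white king on d8; in check: yes, from the black rook on g8.
King squares — c7: attacked by Ra7; d7: attacked by Ra7; e7: attacked by Ra7; c8: attacked by Rg8; e8: attacked by Rg8.
White has no legal moves → checkmate.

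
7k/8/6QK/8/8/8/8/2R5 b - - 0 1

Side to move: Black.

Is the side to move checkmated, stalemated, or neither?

stalemate

Black to move; black king on h8.
In check: no.
King squares — g7: attacked by Qg6; h7: attacked by Qg6; g8: attacked by Qg6.
Legal moves for Black: none.
Not in check and no legal moves → stalemate.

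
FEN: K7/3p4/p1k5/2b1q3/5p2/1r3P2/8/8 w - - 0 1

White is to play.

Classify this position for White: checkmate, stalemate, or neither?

White to move; white king on a8.
In check: no.
King squares — a7: attacked by Bc5; b7: attacked by Rb3; b8: attacked by Rb3.
Legal moves for White: none.
Not in check and no legal moves → stalemate.

stalemate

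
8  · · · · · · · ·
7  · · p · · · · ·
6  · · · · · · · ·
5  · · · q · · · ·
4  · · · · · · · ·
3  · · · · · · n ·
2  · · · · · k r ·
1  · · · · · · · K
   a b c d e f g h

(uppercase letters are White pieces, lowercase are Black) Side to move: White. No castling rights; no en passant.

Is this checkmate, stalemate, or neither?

White to move; white king on h1.
In check: yes, from the black knight on g3.
King squares — g1: attacked by Kf2; g2: attacked by Kf2; h2: attacked by Rg2.
Legal moves for White: none.
In check with no legal moves → checkmate.

checkmate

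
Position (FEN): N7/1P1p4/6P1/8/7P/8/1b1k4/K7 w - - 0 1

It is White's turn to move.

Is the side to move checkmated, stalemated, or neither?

White to move; white king on a1.
In check: yes, from the black bishop on b2.
Legal moves for White: Kxb2, Ka2, Kb1.
White is in check but has 3 legal moves → neither.

neither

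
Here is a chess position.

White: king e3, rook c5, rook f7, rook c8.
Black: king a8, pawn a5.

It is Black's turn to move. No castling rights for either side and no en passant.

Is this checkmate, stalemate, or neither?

Black to move; black king on a8.
In check: yes, from the white rook on c8.
King squares — a7: attacked by Rf7; b7: attacked by Rf7; b8: attacked by Rc8.
Legal moves for Black: none.
In check with no legal moves → checkmate.

checkmate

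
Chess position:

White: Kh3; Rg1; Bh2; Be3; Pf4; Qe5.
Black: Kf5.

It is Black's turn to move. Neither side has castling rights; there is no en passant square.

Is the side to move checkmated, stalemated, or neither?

Black to move; black king on f5.
In check: yes, from the white queen on e5.
King squares — e4: attacked by Qe5; f4: attacked by Bh2; g4: attacked by Rg1; e5: attacked by Pf4; g5: attacked by Rg1; e6: attacked by Qe5; f6: attacked by Qe5; g6: attacked by Rg1.
Legal moves for Black: none.
In check with no legal moves → checkmate.

checkmate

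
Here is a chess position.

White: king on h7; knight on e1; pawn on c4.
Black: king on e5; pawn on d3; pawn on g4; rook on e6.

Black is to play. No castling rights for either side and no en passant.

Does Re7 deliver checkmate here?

After Re7: white king on h7; in check: yes, from the black rook on e7.
White has 4 legal replies: Kh8, Kg8, Kh6, Kg6.
In check but a legal move exists → not checkmate.

no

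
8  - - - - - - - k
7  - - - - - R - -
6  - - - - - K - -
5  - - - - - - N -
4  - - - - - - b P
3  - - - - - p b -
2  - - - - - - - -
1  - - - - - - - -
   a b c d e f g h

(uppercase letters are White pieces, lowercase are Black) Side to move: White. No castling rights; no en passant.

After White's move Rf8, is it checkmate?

yes

After Rf8: black king on h8; in check: yes, from the white rook on f8.
King squares — g7: attacked by Kf6; h7: attacked by Ng5; g8: attacked by Rf8.
Black has no legal moves → checkmate.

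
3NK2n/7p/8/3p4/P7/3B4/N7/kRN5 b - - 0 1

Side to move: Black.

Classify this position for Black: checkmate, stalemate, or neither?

Black to move; black king on a1.
In check: yes, from the white rook on b1.
King squares — b1: attacked by Bd3; a2: attacked by Nc1; b2: attacked by Rb1.
Legal moves for Black: none.
In check with no legal moves → checkmate.

checkmate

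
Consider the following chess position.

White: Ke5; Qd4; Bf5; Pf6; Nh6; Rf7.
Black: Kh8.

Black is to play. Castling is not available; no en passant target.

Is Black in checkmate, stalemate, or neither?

stalemate

Black to move; black king on h8.
In check: no.
King squares — g7: attacked by Pf6; h7: attacked by Bf5; g8: attacked by Nh6.
Legal moves for Black: none.
Not in check and no legal moves → stalemate.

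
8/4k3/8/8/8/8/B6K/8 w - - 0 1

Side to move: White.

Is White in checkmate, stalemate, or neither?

neither

White to move; white king on h2.
In check: no.
Legal moves for White: Kh3, Kg3, Kg2, Kh1, Kg1, Bg8, Bf7, Be6, Bd5, Bc4, Bb3, Bb1.
White has 12 legal moves and is not in check → neither.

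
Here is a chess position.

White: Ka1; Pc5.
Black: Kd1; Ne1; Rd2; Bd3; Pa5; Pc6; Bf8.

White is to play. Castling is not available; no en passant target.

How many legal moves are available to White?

White to move; king on a1.
In check: no.
Legal moves: none.
Count: 0.

0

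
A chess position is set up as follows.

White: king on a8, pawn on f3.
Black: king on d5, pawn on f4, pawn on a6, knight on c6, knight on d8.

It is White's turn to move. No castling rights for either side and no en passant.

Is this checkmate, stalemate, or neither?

stalemate

White to move; white king on a8.
In check: no.
King squares — a7: attacked by Nc6; b7: attacked by Nd8; b8: attacked by Nc6.
Legal moves for White: none.
Not in check and no legal moves → stalemate.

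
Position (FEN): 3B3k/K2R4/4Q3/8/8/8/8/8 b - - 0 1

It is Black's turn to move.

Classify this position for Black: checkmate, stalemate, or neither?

Black to move; black king on h8.
In check: no.
King squares — g7: attacked by Rd7; h7: attacked by Rd7; g8: attacked by Qe6.
Legal moves for Black: none.
Not in check and no legal moves → stalemate.

stalemate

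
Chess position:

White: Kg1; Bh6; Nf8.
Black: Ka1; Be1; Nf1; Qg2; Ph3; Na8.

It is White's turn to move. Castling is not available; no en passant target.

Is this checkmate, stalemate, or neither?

checkmate

White to move; white king on g1.
In check: yes, from the black queen on g2.
King squares — f1: attacked by Qg2; h1: attacked by Qg2; f2: attacked by Be1; g2: attacked by Ph3; h2: attacked by Nf1.
Legal moves for White: none.
In check with no legal moves → checkmate.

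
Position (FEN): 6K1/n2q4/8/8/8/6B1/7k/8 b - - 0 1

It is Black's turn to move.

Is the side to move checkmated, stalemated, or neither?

neither

Black to move; black king on h2.
In check: yes, from the white bishop on g3.
Legal moves for Black: Kh3, Kxg3, Kg2, Kh1, Kg1.
Black is in check but has 5 legal moves → neither.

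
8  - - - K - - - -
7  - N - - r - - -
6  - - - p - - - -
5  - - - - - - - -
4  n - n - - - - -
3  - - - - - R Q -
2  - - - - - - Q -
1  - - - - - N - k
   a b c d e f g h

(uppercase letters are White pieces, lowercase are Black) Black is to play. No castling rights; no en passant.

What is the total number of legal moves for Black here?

0

Black to move; king on h1.
In check: yes, from the white queen on g2.
Legal moves: none.
Count: 0.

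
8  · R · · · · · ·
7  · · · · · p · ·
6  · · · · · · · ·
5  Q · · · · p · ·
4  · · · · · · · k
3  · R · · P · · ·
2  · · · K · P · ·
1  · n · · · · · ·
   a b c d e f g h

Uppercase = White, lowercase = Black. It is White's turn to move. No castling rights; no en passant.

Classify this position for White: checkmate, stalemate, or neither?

White to move; white king on d2.
In check: yes, from the black knight on b1.
Legal moves for White: Kd3, Ke2, Kc2, Ke1, Kd1, Kc1, Rxb1.
White is in check but has 7 legal moves → neither.

neither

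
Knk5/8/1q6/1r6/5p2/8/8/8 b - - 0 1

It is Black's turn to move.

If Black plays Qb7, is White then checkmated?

yes

After Qb7: white king on a8; in check: yes, from the black queen on b7.
King squares — a7: attacked by Qb7; b7: attacked by Rb5; b8: attacked by Qb7.
White has no legal moves → checkmate.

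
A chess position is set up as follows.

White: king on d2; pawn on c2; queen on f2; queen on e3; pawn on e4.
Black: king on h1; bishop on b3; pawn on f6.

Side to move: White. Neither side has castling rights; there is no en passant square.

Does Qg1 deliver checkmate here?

After Qg1: black king on h1; in check: yes, from the white queen on g1.
King squares — g1: attacked by Qe3; g2: attacked by Qg1; h2: attacked by Qg1.
Black has no legal moves → checkmate.

yes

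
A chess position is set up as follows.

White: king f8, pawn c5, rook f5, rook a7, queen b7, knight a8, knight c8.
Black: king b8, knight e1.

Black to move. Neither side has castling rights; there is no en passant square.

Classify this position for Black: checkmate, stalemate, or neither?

Black to move; black king on b8.
In check: yes, from the white queen on b7.
King squares — a7: attacked by Qb7; b7: attacked by Ra7; c7: attacked by Qb7; a8: attacked by Ra7; c8: attacked by Qb7.
Legal moves for Black: none.
In check with no legal moves → checkmate.

checkmate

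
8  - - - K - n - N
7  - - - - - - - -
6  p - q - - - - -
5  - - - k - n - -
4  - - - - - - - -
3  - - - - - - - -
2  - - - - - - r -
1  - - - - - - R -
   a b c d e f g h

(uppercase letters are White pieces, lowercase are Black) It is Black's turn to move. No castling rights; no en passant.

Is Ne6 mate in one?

After Ne6: white king on d8; in check: yes, from the black knight on e6.
King squares — c7: attacked by Qc6; d7: attacked by Qc6; e7: attacked by Nf5; c8: attacked by Qc6; e8: attacked by Qc6.
White has no legal moves → checkmate.

yes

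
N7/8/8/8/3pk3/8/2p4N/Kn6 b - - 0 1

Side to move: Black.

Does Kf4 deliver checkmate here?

After Kf4: white king on a1; in check: no.
White is not in check, so this cannot be checkmate.

no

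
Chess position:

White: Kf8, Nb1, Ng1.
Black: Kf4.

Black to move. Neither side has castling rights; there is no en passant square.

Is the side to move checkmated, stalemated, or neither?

Black to move; black king on f4.
In check: no.
Legal moves for Black: Kg5, Kf5, Ke5, Kg4, Ke4, Kg3, Ke3.
Black has 7 legal moves and is not in check → neither.

neither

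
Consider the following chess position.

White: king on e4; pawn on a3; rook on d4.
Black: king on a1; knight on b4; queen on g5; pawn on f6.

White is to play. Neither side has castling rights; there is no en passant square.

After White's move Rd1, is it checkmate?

After Rd1: black king on a1; in check: yes, from the white rook on d1.
Black has 3 legal replies: Kb2, Ka2, Qc1.
In check but a legal move exists → not checkmate.

no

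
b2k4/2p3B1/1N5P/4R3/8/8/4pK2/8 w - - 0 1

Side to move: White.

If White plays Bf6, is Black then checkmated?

yes

After Bf6: black king on d8; in check: yes, from the white bishop on f6.
King squares — c7: own pawn; d7: attacked by Nb6; e7: attacked by Re5; c8: attacked by Nb6; e8: attacked by Re5.
Black has no legal moves → checkmate.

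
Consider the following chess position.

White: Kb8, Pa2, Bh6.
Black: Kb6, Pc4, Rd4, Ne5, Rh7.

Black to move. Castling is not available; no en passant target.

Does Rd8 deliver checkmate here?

After Rd8: white king on b8; in check: yes, from the black rook on d8.
King squares — a7: attacked by Kb6; b7: attacked by Kb6; c7: attacked by Kb6; a8: attacked by Rd8; c8: attacked by Rd8.
White has no legal moves → checkmate.

yes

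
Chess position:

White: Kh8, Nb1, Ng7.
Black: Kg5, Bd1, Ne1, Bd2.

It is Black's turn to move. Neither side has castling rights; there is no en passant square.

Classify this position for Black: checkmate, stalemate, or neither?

neither

Black to move; black king on g5.
In check: no.
Legal moves for Black include: Kh6, Kg6, Kf6, Kh4, Kg4, Kf4, Ba5, Bf4, Bb4, Be3, Bc3, Bc1, Nf3, Nd3, Ng2, Nc2, Bh5, Bg4, ... (list truncated; more exist).
Black has legal moves and is not in check → neither.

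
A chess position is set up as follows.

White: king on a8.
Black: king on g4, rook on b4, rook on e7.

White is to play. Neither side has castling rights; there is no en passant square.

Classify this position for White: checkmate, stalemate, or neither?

stalemate

White to move; white king on a8.
In check: no.
King squares — a7: attacked by Re7; b7: attacked by Rb4; b8: attacked by Rb4.
Legal moves for White: none.
Not in check and no legal moves → stalemate.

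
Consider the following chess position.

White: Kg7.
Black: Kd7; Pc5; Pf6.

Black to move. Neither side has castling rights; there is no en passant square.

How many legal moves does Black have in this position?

10

Black to move; king on d7.
In check: no.
Legal moves: Ke8, Kd8, Kc8, Ke7, Kc7, Ke6, Kd6, Kc6, f5, c4.
Count: 10.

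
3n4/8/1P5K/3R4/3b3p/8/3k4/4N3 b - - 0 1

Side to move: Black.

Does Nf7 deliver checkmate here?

After Nf7: white king on h6; in check: yes, from the black knight on f7.
White has 3 legal replies: Kh7, Kg6, Kh5.
In check but a legal move exists → not checkmate.

no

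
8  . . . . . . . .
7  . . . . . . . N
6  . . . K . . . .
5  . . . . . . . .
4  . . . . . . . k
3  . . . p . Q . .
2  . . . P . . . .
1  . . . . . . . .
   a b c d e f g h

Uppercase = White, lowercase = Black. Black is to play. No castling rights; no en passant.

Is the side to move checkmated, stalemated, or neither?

stalemate

Black to move; black king on h4.
In check: no.
King squares — g3: attacked by Qf3; h3: attacked by Qf3; g4: attacked by Qf3; g5: attacked by Nh7; h5: attacked by Qf3.
Legal moves for Black: none.
Not in check and no legal moves → stalemate.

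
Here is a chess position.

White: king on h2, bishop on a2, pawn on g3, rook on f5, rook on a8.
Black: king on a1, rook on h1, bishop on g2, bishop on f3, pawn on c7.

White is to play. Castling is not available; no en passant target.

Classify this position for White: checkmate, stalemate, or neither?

White to move; white king on h2.
In check: yes, from the black rook on h1.
King squares — g1: attacked by Rh1; h1: attacked by Bg2; g2: attacked by Bf3; g3: own pawn; h3: attacked by Rh1.
Legal moves for White: none.
In check with no legal moves → checkmate.

checkmate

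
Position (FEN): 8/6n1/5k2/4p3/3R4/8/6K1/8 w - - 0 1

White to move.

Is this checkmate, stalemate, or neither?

White to move; white king on g2.
In check: no.
Legal moves for White include: Rd8, Rd7, Rd6+, Rd5, Rh4, Rg4, Rf4+, Re4, Rc4, Rb4, Ra4, Rd3, Rd2, Rd1, Kh3, Kg3, Kf3, Kh2, ... (list truncated; more exist).
White has legal moves and is not in check → neither.

neither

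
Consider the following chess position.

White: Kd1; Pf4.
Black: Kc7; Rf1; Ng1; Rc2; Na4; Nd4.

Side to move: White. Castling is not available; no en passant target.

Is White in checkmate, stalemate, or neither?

checkmate

White to move; white king on d1.
In check: yes, from the black rook on f1.
King squares — c1: attacked by Rf1; e1: attacked by Rf1; c2: attacked by Nd4; d2: attacked by Rc2; e2: attacked by Ng1.
Legal moves for White: none.
In check with no legal moves → checkmate.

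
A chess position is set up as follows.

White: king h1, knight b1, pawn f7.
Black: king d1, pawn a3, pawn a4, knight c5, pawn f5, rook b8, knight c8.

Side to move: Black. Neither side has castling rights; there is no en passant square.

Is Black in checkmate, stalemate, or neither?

Black to move; black king on d1.
In check: no.
Legal moves for Black include: Ne7, Na7, Nd6, Nb6, Ra8, Rb7, Rb6, Rb5, Rb4, Rb3, Rb2, Rxb1, Nd7, Nb7, Ne6, Na6, Ne4, Nd3, ... (list truncated; more exist).
Black has legal moves and is not in check → neither.

neither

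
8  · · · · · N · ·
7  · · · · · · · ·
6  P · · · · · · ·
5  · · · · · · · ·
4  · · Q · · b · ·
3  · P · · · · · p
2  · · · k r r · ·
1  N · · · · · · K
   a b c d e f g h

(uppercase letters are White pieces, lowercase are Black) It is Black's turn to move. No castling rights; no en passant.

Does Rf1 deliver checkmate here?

After Rf1: white king on h1; in check: yes, from the black rook on f1.
King squares — g1: attacked by Rf1; g2: attacked by Re2; h2: attacked by Re2.
White has no legal moves → checkmate.

yes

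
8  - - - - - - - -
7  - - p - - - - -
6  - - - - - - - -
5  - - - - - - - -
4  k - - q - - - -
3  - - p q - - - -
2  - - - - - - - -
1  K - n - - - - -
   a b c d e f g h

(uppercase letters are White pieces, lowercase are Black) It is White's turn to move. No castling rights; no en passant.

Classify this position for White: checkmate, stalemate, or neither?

White to move; white king on a1.
In check: no.
King squares — b1: attacked by Qd3; a2: attacked by Nc1; b2: attacked by Pc3.
Legal moves for White: none.
Not in check and no legal moves → stalemate.

stalemate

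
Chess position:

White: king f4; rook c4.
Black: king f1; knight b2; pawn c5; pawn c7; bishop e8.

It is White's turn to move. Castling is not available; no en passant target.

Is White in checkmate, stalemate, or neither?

neither

White to move; white king on f4.
In check: no.
Legal moves for White: Kg5, Kf5, Ke5, Kg4, Ke4, Kg3, Kf3, Ke3, Rxc5, Re4, Rd4, Rb4, Ra4, Rc3, Rc2, Rc1+.
White has 16 legal moves and is not in check → neither.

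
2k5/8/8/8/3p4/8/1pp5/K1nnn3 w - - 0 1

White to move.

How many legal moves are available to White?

0

White to move; king on a1.
In check: yes, from the black pawn on b2.
Legal moves: none.
Count: 0.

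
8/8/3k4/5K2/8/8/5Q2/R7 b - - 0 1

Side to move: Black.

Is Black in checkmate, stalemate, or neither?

Black to move; black king on d6.
In check: no.
Legal moves for Black: Ke7, Kd7, Kc7, Kc6, Kd5.
Black has 5 legal moves and is not in check → neither.

neither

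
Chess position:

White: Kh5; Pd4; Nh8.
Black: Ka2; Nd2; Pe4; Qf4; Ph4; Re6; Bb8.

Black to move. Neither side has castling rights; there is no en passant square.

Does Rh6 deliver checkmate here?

After Rh6: white king on h5; in check: yes, from the black rook on h6.
King squares — g4: attacked by Qf4; h4: attacked by Qf4; g5: attacked by Qf4; g6: attacked by Rh6; h6: attacked by Qf4.
White has no legal moves → checkmate.

yes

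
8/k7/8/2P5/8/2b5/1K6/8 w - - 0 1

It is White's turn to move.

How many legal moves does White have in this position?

7

White to move; king on b2.
In check: yes, from the black bishop on c3.
Legal moves: Kxc3, Kb3, Ka3, Kc2, Ka2, Kc1, Kb1.
Count: 7.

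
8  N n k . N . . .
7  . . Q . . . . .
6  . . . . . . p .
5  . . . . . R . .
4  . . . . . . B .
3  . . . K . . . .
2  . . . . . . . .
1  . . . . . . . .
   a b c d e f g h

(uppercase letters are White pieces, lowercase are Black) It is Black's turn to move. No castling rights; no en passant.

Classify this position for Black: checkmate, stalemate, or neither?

Black to move; black king on c8.
In check: yes, from the white queen on c7.
King squares — b7: attacked by Qc7; c7: attacked by Na8; d7: attacked by Qc7; b8: own knight; d8: attacked by Qc7.
Legal moves for Black: none.
In check with no legal moves → checkmate.

checkmate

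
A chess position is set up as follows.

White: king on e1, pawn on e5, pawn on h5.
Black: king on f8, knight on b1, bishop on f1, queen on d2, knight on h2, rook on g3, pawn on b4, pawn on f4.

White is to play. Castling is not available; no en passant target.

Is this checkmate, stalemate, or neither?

checkmate

White to move; white king on e1.
In check: yes, from the black queen on d2.
King squares — d1: attacked by Qd2; f1: attacked by Nh2; d2: attacked by Nb1; e2: attacked by Bf1; f2: attacked by Qd2.
Legal moves for White: none.
In check with no legal moves → checkmate.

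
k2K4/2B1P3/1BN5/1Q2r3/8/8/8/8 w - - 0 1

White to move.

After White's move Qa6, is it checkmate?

yes

After Qa6: black king on a8; in check: yes, from the white queen on a6.
King squares — a7: attacked by Qa6; b7: attacked by Qa6; b8: attacked by Nc6.
Black has no legal moves → checkmate.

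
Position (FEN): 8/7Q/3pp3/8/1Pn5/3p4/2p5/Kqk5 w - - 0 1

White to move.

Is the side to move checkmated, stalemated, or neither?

checkmate

White to move; white king on a1.
In check: yes, from the black queen on b1.
King squares — b1: attacked by Kc1; a2: attacked by Qb1; b2: attacked by Qb1.
Legal moves for White: none.
In check with no legal moves → checkmate.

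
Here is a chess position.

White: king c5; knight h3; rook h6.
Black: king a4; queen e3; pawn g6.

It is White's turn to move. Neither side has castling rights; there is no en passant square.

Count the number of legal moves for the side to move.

White to move; king on c5.
In check: yes, from the black queen on e3.
Legal moves: Kd6, Kc6, Kd5, Kc4.
Count: 4.

4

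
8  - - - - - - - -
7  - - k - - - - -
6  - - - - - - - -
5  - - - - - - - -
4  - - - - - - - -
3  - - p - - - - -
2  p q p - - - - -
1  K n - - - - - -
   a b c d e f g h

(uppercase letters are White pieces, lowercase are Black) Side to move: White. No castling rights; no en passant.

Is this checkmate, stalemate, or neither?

checkmate

White to move; white king on a1.
In check: yes, from the black queen on b2.
King squares — b1: attacked by Pa2; a2: attacked by Qb2; b2: attacked by Pc3.
Legal moves for White: none.
In check with no legal moves → checkmate.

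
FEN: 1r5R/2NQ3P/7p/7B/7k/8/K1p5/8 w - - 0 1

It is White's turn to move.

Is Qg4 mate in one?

After Qg4: black king on h4; in check: yes, from the white queen on g4.
King squares — g3: attacked by Qg4; h3: attacked by Qg4; g4: attacked by Bh5; g5: attacked by Qg4; h5: attacked by Qg4.
Black has no legal moves → checkmate.

yes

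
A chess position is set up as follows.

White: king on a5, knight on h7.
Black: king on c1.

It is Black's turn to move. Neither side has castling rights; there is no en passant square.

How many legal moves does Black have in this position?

5

Black to move; king on c1.
In check: no.
Legal moves: Kd2, Kc2, Kb2, Kd1, Kb1.
Count: 5.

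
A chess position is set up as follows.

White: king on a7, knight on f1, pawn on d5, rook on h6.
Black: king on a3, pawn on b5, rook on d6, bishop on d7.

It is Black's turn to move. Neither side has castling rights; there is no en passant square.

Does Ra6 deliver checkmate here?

no

After Ra6: white king on a7; in check: yes, from the black rook on a6.
White has 4 legal replies: Kb8, Kb7, Kxa6, Rxa6+.
In check but a legal move exists → not checkmate.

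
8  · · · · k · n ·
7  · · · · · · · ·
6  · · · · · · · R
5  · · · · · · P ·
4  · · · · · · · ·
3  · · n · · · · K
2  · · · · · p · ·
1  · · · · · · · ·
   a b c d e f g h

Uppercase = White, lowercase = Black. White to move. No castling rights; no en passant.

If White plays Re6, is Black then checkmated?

After Re6: black king on e8; in check: yes, from the white rook on e6.
Black has 5 legal replies: Kf8, Kd8, Kf7, Kd7, Ne7.
In check but a legal move exists → not checkmate.

no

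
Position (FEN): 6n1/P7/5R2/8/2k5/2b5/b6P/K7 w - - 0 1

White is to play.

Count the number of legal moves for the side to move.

1

White to move; king on a1.
In check: yes, from the black bishop on c3.
Legal moves: Kxa2.
Count: 1.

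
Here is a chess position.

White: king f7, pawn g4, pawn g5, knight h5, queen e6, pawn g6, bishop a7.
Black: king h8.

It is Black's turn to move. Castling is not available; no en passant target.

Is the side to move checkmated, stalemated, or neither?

Black to move; black king on h8.
In check: no.
King squares — g7: attacked by Nh5; h7: attacked by Pg6; g8: attacked by Kf7.
Legal moves for Black: none.
Not in check and no legal moves → stalemate.

stalemate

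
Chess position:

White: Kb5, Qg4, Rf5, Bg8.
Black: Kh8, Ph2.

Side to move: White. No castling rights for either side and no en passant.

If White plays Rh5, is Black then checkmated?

yes

After Rh5: black king on h8; in check: yes, from the white rook on h5.
King squares — g7: attacked by Qg4; h7: attacked by Rh5; g8: attacked by Qg4.
Black has no legal moves → checkmate.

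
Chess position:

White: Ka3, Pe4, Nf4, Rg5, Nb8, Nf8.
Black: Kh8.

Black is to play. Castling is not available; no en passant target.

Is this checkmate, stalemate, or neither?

stalemate

Black to move; black king on h8.
In check: no.
King squares — g7: attacked by Rg5; h7: attacked by Nf8; g8: attacked by Rg5.
Legal moves for Black: none.
Not in check and no legal moves → stalemate.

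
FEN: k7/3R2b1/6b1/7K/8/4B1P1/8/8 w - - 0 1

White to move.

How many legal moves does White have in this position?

4

White to move; king on h5.
In check: yes, from the black bishop on g6.
Legal moves: Kxg6, Kg5, Kh4, Kg4.
Count: 4.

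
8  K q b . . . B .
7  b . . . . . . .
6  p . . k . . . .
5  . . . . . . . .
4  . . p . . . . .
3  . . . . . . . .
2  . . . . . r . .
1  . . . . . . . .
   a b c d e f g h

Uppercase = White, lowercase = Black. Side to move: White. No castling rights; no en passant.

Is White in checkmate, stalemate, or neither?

White to move; white king on a8.
In check: yes, from the black queen on b8.
King squares — a7: attacked by Qb8; b7: attacked by Qb8; b8: attacked by Ba7.
Legal moves for White: none.
In check with no legal moves → checkmate.

checkmate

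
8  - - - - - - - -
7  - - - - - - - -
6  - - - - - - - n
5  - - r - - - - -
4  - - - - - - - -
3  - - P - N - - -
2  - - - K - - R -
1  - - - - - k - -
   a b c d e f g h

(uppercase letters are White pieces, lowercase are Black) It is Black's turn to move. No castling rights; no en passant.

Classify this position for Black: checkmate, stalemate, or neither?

checkmate

Black to move; black king on f1.
In check: yes, from the white knight on e3.
King squares — e1: attacked by Kd2; g1: attacked by Rg2; e2: attacked by Kd2; f2: attacked by Rg2; g2: attacked by Ne3.
Legal moves for Black: none.
In check with no legal moves → checkmate.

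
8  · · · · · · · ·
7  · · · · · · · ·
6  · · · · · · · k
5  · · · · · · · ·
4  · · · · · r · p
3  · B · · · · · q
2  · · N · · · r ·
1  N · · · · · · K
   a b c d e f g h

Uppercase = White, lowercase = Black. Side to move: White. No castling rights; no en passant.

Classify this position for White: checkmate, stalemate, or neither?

White to move; white king on h1.
In check: yes, from the black queen on h3.
King squares — g1: attacked by Rg2; g2: attacked by Qh3; h2: attacked by Rg2.
Legal moves for White: none.
In check with no legal moves → checkmate.

checkmate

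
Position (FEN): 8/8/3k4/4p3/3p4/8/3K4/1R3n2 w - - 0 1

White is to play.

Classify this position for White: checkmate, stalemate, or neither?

White to move; white king on d2.
In check: yes, from the black knight on f1.
King squares — c1: available; d1: available; e1: available; c2: available; e2: available; c3: attacked by Pd4; d3: available; e3: attacked by Nf1.
Legal moves for White: Kd3, Ke2, Kc2, Ke1, Kd1, Kc1, Rxf1.
White is in check but has 7 legal moves → neither.

neither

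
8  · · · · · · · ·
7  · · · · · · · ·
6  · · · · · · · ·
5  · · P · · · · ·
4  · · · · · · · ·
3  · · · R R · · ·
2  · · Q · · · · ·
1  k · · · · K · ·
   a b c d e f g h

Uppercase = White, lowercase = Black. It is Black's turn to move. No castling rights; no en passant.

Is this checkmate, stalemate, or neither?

stalemate

Black to move; black king on a1.
In check: no.
King squares — b1: attacked by Qc2; a2: attacked by Qc2; b2: attacked by Qc2.
Legal moves for Black: none.
Not in check and no legal moves → stalemate.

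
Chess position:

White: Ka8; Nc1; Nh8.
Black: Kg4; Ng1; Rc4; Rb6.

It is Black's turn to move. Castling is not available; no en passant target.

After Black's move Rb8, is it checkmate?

no

After Rb8: white king on a8; in check: yes, from the black rook on b8.
White has 2 legal replies: Kxb8, Ka7.
In check but a legal move exists → not checkmate.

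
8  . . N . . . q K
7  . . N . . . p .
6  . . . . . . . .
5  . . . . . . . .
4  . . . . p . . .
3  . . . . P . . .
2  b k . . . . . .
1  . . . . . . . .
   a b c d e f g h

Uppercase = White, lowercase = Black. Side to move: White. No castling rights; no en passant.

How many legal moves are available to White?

White to move; king on h8.
In check: yes, from the black queen on g8.
Legal moves: none.
Count: 0.

0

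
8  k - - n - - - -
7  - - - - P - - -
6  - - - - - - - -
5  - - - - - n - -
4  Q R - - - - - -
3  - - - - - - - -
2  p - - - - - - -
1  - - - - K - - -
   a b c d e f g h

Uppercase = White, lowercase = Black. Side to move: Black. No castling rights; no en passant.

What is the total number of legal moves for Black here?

Black to move; king on a8.
In check: yes, from the white queen on a4.
Legal moves: none.
Count: 0.

0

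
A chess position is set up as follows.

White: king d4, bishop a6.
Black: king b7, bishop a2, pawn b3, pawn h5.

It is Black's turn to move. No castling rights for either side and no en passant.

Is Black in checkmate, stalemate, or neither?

neither

Black to move; black king on b7.
In check: yes, from the white bishop on a6.
Legal moves for Black: Kb8, Ka8, Kc7, Ka7, Kc6, Kb6, Kxa6.
Black is in check but has 7 legal moves → neither.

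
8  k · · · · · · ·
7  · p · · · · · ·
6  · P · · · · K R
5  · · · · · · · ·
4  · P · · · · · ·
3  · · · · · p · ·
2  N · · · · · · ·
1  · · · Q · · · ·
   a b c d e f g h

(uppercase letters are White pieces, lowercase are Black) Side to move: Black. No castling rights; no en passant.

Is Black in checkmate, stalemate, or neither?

neither

Black to move; black king on a8.
In check: no.
Legal moves for Black: Kb8, f2.
Black has 2 legal moves and is not in check → neither.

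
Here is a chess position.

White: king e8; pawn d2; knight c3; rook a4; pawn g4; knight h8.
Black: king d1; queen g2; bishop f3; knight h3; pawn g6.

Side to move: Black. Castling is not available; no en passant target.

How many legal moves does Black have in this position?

Black to move; king on d1.
In check: yes, from the white knight on c3.
Legal moves: Kxd2, Kc2, Ke1, Kc1.
Count: 4.

4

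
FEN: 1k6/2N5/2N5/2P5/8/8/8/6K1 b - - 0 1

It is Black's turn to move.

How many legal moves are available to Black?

Black to move; king on b8.
In check: yes, from the white knight on c6.
Legal moves: Kc8, Kxc7, Kb7.
Count: 3.

3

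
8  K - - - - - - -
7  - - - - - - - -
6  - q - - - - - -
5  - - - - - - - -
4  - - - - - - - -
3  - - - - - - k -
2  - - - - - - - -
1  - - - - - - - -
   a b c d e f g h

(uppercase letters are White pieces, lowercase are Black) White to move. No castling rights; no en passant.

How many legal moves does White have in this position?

0

White to move; king on a8.
In check: no.
Legal moves: none.
Count: 0.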